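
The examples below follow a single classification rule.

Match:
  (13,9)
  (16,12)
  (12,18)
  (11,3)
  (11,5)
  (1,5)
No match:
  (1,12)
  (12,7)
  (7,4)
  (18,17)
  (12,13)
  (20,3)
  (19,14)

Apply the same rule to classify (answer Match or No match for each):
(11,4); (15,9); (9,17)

The distinguishing property — sum is even — holds for all the 'Match' cases and none of the 'No match' cases.

No match, Match, Match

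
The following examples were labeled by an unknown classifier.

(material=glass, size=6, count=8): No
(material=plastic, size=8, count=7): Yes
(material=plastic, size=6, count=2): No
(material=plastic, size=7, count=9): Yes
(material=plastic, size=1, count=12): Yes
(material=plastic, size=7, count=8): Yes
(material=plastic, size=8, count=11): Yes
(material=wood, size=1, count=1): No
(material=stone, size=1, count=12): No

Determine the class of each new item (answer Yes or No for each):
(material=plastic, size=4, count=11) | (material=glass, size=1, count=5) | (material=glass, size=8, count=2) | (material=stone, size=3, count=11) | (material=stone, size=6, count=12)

Yes, No, No, No, No

'Yes' ⟺ material is plastic AND count ≥ 7.
(material=plastic, size=4, count=11): material is plastic, count = 11 — checks out, so Yes.
(material=glass, size=1, count=5): material is glass, count = 5 — doesn't match, so No.
(material=glass, size=8, count=2): material is glass, count = 2 — doesn't match, so No.
(material=stone, size=3, count=11): material is stone, count = 11 — doesn't match, so No.
(material=stone, size=6, count=12): material is stone, count = 12 — doesn't match, so No.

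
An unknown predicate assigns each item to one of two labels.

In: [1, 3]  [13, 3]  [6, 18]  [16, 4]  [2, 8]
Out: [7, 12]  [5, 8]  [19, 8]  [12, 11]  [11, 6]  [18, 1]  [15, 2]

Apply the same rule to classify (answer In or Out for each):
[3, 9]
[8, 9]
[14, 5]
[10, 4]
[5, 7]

In, Out, Out, In, In

Comparing the two groups points to one rule — sum is even.
[3, 9]: 3+9 = 12, fits → In.
[8, 9]: 8+9 = 17, does not satisfy this → Out.
[14, 5]: 14+5 = 19, does not satisfy this → Out.
[10, 4]: 10+4 = 14, fits → In.
[5, 7]: 5+7 = 12, fits → In.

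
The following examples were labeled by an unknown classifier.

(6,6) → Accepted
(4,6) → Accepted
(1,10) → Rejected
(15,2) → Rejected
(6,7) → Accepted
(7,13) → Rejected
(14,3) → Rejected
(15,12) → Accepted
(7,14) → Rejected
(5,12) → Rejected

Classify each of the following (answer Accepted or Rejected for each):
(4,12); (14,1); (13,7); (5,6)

Rule: |first − second| ≤ 3. This holds for each 'Accepted' example and fails for each 'Rejected' one.
(4,12) — |4−12| = 8, hence Rejected.
(14,1) — |14−1| = 13, hence Rejected.
(13,7) — |13−7| = 6, hence Rejected.
(5,6) — |5−6| = 1, hence Accepted.

Rejected, Rejected, Rejected, Accepted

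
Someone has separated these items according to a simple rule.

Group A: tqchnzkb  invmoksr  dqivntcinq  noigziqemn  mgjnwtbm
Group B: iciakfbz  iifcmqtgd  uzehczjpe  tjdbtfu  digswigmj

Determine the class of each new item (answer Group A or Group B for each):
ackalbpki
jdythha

Group B, Group B

All 'Group A' examples share one property — contains 'n' — and every 'Group B' example lacks it.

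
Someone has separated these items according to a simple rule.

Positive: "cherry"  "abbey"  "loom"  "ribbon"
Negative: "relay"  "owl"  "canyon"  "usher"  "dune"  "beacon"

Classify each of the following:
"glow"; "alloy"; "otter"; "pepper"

Rule: has a double letter. This holds for each 'Positive' example and fails for each 'Negative' one.
"glow": no doubled letter — lacks this property, so Negative.
"alloy": 'll' doubled — fits, so Positive.
"otter": 'tt' doubled — fits, so Positive.
"pepper": 'pp' doubled — fits, so Positive.

Negative, Positive, Positive, Positive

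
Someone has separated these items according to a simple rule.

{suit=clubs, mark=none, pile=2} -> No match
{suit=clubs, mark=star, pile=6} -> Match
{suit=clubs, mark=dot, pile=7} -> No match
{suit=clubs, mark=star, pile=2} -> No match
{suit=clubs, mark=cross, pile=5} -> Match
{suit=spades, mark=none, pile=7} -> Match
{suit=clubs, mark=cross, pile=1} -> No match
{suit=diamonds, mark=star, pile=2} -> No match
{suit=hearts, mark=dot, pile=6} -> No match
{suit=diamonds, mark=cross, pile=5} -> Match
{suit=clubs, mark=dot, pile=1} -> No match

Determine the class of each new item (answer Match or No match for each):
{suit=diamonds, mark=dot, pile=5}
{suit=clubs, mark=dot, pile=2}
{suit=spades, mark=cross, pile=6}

No match, No match, Match

The distinguishing property — mark is not dot AND pile ≥ 5 — holds for all the 'Match' cases and none of the 'No match' cases.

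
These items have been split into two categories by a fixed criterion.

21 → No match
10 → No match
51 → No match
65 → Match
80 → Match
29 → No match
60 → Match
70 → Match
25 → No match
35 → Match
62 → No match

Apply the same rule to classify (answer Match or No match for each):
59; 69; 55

One predicate separates the groups cleanly: multiple of 5 AND at least 29.
59 → 59 = 5·11 + 4, 59 ≥ 29 → No match.
69 → 69 = 5·13 + 4, 69 ≥ 29 → No match.
55 → 55 = 5·11, 55 ≥ 29 → Match.

No match, No match, Match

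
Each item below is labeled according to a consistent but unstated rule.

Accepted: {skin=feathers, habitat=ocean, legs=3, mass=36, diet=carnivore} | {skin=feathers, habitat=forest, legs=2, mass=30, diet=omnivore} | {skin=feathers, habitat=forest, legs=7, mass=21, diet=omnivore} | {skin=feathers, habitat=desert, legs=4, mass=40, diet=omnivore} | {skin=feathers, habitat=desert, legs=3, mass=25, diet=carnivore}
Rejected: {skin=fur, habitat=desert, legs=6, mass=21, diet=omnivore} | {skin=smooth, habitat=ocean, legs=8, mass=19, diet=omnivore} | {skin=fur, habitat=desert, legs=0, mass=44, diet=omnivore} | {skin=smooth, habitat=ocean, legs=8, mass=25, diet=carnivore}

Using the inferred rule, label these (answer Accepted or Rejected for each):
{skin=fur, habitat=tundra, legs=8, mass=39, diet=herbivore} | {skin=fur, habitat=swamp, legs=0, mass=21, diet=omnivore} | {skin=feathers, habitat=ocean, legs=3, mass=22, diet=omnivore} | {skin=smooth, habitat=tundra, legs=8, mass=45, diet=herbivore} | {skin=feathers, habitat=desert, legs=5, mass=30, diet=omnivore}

One predicate separates the groups cleanly: skin is feathers.
{skin=fur, habitat=tundra, legs=8, mass=39, diet=herbivore}: skin is fur — does not satisfy this, so Rejected.
{skin=fur, habitat=swamp, legs=0, mass=21, diet=omnivore}: skin is fur — does not satisfy this, so Rejected.
{skin=feathers, habitat=ocean, legs=3, mass=22, diet=omnivore}: skin is feathers — fits, so Accepted.
{skin=smooth, habitat=tundra, legs=8, mass=45, diet=herbivore}: skin is smooth — does not satisfy this, so Rejected.
{skin=feathers, habitat=desert, legs=5, mass=30, diet=omnivore}: skin is feathers — fits, so Accepted.

Rejected, Rejected, Accepted, Rejected, Accepted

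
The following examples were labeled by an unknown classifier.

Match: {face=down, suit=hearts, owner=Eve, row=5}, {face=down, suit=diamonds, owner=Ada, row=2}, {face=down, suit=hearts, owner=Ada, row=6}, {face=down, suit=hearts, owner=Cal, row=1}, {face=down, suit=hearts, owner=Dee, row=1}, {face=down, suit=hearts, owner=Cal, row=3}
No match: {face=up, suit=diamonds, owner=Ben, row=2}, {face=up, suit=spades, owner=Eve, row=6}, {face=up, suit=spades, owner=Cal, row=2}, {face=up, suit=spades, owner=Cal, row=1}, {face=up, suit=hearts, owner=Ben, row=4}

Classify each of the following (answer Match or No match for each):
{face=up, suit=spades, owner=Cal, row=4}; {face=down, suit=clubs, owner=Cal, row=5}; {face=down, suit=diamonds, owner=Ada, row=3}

No match, Match, Match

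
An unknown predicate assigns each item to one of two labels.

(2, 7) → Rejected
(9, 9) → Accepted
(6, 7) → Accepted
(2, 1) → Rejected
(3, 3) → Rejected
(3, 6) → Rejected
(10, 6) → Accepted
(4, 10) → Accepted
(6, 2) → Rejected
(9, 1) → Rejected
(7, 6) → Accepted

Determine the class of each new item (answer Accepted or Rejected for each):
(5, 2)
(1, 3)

The distinguishing property — sum ≥ 13 — holds for all the 'Accepted' cases and none of the 'Rejected' cases.
(5, 2): 5+2 = 7 — doesn't qualify, so Rejected.
(1, 3): 1+3 = 4 — doesn't qualify, so Rejected.

Rejected, Rejected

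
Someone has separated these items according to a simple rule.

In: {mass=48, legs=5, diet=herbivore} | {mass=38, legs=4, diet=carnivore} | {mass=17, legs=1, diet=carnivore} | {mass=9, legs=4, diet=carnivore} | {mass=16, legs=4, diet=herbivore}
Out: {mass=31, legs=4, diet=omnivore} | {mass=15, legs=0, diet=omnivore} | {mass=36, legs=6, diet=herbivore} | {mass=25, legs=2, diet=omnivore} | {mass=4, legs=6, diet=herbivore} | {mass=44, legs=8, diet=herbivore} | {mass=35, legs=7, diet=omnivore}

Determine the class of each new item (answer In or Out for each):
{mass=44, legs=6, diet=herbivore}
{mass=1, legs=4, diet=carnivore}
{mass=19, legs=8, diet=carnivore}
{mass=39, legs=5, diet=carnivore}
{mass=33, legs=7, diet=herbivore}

Out, In, Out, In, Out

The rule appears to be: diet is not omnivore AND legs ≤ 5.
{mass=44, legs=6, diet=herbivore} — diet is herbivore, legs = 6, hence Out. {mass=1, legs=4, diet=carnivore} — diet is carnivore, legs = 4, hence In. {mass=19, legs=8, diet=carnivore} — diet is carnivore, legs = 8, hence Out. {mass=39, legs=5, diet=carnivore} — diet is carnivore, legs = 5, hence In. {mass=33, legs=7, diet=herbivore} — diet is herbivore, legs = 7, hence Out.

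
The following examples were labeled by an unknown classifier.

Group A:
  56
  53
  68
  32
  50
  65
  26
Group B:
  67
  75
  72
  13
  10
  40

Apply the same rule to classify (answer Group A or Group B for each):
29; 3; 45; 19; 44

Group A, Group B, Group B, Group B, Group A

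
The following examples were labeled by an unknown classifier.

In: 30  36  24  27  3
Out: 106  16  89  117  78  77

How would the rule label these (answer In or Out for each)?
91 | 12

Out, In

Every 'In' example satisfies: multiple of 3 AND at most 36. None of the 'Out' examples do.
91: 91 = 3·30 + 1, 91 > 36, doesn't match → Out.
12: 12 = 3·4, 12 ≤ 36, checks out → In.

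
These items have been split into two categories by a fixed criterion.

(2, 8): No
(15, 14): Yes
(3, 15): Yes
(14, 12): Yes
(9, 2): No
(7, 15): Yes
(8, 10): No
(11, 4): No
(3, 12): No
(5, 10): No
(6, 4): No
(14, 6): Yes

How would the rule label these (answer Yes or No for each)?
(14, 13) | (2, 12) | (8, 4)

Yes, No, No

Rule: max ≥ 14. This holds for each 'Yes' example and fails for each 'No' one.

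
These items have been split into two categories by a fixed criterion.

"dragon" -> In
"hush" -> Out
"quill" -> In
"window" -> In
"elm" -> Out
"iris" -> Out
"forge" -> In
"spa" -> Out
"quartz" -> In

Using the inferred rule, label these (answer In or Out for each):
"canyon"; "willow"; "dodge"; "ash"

'In' ⟺ length ≥ 5.
"canyon": In (length 6).
"willow": In (length 6).
"dodge": In (length 5).
"ash": Out (length 3).

In, In, In, Out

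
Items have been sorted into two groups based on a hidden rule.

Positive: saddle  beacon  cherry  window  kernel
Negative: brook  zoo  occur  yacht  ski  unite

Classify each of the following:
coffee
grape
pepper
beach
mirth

Positive, Negative, Positive, Negative, Negative

The simplest hypothesis consistent with all the labels is: even length.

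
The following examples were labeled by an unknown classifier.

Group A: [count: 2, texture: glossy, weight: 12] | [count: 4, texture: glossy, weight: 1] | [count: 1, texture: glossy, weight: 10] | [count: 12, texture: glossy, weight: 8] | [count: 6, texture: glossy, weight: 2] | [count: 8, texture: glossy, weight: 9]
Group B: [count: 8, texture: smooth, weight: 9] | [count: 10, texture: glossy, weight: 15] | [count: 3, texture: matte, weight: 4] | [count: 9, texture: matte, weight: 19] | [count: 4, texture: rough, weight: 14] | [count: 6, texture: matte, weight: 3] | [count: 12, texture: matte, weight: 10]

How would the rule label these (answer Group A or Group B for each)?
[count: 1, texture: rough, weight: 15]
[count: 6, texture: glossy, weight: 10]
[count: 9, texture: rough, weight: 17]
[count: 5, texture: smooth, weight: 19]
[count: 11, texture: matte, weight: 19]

Group B, Group A, Group B, Group B, Group B

'Group A' ⟺ texture is glossy AND weight ≤ 12.
[count: 1, texture: rough, weight: 15]: texture is rough, weight = 15, does not fit → Group B. [count: 6, texture: glossy, weight: 10]: texture is glossy, weight = 10, checks out → Group A. [count: 9, texture: rough, weight: 17]: texture is rough, weight = 17, does not fit → Group B. [count: 5, texture: smooth, weight: 19]: texture is smooth, weight = 19, does not fit → Group B. [count: 11, texture: matte, weight: 19]: texture is matte, weight = 19, does not fit → Group B.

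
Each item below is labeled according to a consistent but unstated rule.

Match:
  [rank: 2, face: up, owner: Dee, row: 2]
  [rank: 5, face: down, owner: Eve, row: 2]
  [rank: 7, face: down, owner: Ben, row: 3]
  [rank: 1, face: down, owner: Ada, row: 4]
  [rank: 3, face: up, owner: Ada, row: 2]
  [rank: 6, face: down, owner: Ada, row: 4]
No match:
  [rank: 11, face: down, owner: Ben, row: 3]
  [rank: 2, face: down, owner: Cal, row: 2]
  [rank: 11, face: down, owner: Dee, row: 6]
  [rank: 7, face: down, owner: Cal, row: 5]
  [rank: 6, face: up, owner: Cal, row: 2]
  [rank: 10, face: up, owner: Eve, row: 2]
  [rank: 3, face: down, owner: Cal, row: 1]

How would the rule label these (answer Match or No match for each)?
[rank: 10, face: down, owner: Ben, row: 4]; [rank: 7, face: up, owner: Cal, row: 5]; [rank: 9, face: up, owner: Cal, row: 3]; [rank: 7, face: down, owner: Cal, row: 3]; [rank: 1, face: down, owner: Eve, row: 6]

A rule that fits every label: owner is not Cal AND rank ≤ 7 — true of each 'Match' example, false of each 'No match' one.

No match, No match, No match, No match, Match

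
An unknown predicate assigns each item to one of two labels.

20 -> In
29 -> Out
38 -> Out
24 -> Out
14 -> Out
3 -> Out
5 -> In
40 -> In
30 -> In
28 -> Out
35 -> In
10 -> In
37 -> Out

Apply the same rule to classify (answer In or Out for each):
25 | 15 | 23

The classifier is using: multiple of 5.

In, In, Out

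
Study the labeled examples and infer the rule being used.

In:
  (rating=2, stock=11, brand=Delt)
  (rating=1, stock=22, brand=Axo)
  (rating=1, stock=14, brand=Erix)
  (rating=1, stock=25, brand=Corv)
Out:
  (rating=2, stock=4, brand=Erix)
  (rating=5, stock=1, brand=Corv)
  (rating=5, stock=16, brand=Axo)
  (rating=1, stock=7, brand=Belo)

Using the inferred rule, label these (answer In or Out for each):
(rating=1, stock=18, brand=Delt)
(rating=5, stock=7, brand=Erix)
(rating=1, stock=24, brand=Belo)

The common property of the 'In' items is: rating ≤ 2 AND stock ≥ 11. No 'Out' item has it.
(rating=1, stock=18, brand=Delt) → rating = 1, stock = 18 → In. (rating=5, stock=7, brand=Erix) → rating = 5, stock = 7 → Out. (rating=1, stock=24, brand=Belo) → rating = 1, stock = 24 → In.

In, Out, In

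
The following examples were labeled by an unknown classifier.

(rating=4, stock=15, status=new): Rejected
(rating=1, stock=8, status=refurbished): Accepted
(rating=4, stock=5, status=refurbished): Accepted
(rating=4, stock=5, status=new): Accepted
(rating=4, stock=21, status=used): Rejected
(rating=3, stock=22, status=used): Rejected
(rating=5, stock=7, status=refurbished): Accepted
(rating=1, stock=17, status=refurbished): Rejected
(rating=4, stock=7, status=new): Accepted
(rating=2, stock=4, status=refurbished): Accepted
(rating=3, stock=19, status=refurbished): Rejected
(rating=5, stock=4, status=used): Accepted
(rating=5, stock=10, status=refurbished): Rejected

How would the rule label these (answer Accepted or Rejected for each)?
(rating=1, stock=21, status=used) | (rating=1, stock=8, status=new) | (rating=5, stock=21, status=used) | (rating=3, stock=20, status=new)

Rejected, Accepted, Rejected, Rejected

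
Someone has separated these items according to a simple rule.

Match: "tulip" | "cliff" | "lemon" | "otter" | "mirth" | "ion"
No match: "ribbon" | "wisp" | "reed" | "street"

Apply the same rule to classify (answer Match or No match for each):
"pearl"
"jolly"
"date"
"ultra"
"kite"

Match, Match, No match, Match, No match

The distinguishing property — odd length — holds for all the 'Match' cases and none of the 'No match' cases.
"pearl" → length 5 → Match. "jolly" → length 5 → Match. "date" → length 4 → No match. "ultra" → length 5 → Match. "kite" → length 4 → No match.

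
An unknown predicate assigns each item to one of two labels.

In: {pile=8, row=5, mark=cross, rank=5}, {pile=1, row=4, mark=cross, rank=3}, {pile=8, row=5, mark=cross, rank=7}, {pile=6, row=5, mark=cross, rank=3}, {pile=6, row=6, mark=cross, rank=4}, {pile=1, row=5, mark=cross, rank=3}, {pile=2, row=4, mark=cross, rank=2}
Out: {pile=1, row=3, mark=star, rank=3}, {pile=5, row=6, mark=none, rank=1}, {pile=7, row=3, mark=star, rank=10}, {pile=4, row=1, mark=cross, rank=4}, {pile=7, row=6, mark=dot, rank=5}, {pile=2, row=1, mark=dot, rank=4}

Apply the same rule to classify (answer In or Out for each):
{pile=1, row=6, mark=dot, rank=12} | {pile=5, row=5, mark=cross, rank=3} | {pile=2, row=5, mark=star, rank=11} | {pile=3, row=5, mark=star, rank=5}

The common property of the 'In' items is: mark is cross AND row ≥ 3. No 'Out' item has it.
{pile=1, row=6, mark=dot, rank=12}: Out (mark is dot, row = 6). {pile=5, row=5, mark=cross, rank=3}: In (mark is cross, row = 5). {pile=2, row=5, mark=star, rank=11}: Out (mark is star, row = 5). {pile=3, row=5, mark=star, rank=5}: Out (mark is star, row = 5).

Out, In, Out, Out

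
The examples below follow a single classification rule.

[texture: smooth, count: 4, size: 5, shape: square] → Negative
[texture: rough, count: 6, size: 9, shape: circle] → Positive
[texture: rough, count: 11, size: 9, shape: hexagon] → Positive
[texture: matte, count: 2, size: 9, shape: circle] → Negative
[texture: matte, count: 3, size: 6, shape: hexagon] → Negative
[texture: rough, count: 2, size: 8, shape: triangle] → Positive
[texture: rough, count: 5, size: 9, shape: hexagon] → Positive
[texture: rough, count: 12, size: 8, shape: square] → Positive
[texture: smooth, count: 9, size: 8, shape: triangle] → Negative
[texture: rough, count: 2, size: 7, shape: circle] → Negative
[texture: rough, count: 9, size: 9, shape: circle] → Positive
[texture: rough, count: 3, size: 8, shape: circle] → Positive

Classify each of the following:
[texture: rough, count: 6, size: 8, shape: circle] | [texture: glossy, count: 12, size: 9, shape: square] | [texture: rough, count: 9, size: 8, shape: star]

Rule: texture is rough AND size ≥ 8. This holds for each 'Positive' example and fails for each 'Negative' one.

Positive, Negative, Positive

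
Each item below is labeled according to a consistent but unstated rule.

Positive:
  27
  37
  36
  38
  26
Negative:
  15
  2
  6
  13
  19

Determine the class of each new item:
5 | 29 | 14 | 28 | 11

Negative, Positive, Negative, Positive, Negative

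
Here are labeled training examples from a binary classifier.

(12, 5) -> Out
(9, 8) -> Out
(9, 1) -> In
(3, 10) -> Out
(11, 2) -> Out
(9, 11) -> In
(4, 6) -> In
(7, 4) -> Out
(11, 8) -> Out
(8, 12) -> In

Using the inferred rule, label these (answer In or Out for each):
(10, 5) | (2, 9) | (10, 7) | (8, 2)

Comparing the two groups points to one rule — sum is even.
(10, 5) → 10+5 = 15 → Out. (2, 9) → 2+9 = 11 → Out. (10, 7) → 10+7 = 17 → Out. (8, 2) → 8+2 = 10 → In.

Out, Out, Out, In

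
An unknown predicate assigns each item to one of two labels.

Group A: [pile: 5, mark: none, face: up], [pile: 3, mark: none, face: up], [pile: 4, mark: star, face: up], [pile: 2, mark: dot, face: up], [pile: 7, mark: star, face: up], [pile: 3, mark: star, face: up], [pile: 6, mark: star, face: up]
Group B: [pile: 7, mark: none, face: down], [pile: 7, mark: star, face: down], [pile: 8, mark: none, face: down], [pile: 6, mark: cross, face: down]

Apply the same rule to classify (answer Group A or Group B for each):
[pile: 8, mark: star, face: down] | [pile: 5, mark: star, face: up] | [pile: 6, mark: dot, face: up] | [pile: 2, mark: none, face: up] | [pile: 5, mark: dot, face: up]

Group B, Group A, Group A, Group A, Group A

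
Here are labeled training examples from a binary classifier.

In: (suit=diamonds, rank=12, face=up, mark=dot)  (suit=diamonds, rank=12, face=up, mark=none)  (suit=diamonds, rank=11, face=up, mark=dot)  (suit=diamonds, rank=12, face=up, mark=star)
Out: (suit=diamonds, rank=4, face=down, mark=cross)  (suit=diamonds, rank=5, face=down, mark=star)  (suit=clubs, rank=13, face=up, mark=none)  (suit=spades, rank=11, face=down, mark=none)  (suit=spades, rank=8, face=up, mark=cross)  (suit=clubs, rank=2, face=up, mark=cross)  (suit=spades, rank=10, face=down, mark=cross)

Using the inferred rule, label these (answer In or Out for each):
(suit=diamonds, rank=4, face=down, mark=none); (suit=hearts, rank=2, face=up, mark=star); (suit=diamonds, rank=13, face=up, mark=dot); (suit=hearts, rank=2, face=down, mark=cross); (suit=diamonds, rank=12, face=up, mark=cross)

Out, Out, In, Out, In

A rule that fits every label: suit is diamonds AND face is up — true of each 'In' example, false of each 'Out' one.
Out: (suit=diamonds, rank=4, face=down, mark=none), since suit is diamonds, face is down. Out: (suit=hearts, rank=2, face=up, mark=star), since suit is hearts, face is up. In: (suit=diamonds, rank=13, face=up, mark=dot), since suit is diamonds, face is up. Out: (suit=hearts, rank=2, face=down, mark=cross), since suit is hearts, face is down. In: (suit=diamonds, rank=12, face=up, mark=cross), since suit is diamonds, face is up.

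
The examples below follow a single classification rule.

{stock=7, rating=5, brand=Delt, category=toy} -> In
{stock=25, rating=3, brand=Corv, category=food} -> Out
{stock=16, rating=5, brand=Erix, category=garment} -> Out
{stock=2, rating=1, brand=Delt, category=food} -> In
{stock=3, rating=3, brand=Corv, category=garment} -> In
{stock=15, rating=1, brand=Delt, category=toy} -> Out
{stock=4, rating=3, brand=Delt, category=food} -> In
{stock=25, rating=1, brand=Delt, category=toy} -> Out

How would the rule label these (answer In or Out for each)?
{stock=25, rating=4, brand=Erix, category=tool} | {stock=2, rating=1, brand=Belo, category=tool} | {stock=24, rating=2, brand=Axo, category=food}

Out, In, Out

All 'In' examples share one property — stock ≤ 7 — and every 'Out' example lacks it.
{stock=25, rating=4, brand=Erix, category=tool} → stock = 25 → Out. {stock=2, rating=1, brand=Belo, category=tool} → stock = 2 → In. {stock=24, rating=2, brand=Axo, category=food} → stock = 24 → Out.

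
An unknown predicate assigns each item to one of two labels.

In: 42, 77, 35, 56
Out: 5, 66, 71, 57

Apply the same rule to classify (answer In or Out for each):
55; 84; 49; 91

Out, In, In, In

The distinguishing property — multiple of 7 — holds for all the 'In' cases and none of the 'Out' cases.
Out: 55, since 55 = 7·7 + 6. In: 84, since 84 = 7·12. In: 49, since 49 = 7·7. In: 91, since 91 = 7·13.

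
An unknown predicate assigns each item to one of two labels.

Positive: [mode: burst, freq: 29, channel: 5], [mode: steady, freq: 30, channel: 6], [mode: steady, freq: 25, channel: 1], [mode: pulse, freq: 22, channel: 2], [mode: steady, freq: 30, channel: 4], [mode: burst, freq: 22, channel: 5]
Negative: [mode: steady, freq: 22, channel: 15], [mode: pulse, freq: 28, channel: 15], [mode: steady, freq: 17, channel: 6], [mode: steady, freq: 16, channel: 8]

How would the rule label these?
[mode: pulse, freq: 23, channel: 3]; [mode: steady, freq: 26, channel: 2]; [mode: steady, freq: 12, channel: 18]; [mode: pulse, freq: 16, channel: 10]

Positive, Positive, Negative, Negative

The simplest hypothesis consistent with all the labels is: channel ≤ 6 AND freq ≥ 22.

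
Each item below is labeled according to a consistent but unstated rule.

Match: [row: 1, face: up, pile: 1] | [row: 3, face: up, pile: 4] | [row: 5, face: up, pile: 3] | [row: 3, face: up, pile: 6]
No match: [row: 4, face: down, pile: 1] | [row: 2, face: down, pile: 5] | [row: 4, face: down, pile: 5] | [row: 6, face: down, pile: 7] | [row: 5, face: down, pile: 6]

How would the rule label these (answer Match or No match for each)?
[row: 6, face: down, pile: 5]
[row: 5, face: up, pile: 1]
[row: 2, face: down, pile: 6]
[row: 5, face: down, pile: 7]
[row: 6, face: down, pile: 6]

Checking candidate rules against both groups, what survives is: face is up.
No match: [row: 6, face: down, pile: 5], since face is down.
Match: [row: 5, face: up, pile: 1], since face is up.
No match: [row: 2, face: down, pile: 6], since face is down.
No match: [row: 5, face: down, pile: 7], since face is down.
No match: [row: 6, face: down, pile: 6], since face is down.

No match, Match, No match, No match, No match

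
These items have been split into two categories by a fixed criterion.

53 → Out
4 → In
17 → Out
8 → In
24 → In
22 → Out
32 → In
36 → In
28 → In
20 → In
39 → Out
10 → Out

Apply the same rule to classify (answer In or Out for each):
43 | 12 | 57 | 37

The pattern is that an item is 'In' exactly when: multiple of 4.
Out: 43, since 43 = 4·10 + 3.
In: 12, since 12 = 4·3.
Out: 57, since 57 = 4·14 + 1.
Out: 37, since 37 = 4·9 + 1.

Out, In, Out, Out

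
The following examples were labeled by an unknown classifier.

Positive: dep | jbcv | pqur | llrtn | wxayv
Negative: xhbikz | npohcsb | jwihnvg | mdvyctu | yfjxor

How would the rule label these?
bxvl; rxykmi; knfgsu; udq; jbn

The pattern is that an item is 'Positive' exactly when: length ≤ 5.
bxvl → length 4 → Positive.
rxykmi → length 6 → Negative.
knfgsu → length 6 → Negative.
udq → length 3 → Positive.
jbn → length 3 → Positive.

Positive, Negative, Negative, Positive, Positive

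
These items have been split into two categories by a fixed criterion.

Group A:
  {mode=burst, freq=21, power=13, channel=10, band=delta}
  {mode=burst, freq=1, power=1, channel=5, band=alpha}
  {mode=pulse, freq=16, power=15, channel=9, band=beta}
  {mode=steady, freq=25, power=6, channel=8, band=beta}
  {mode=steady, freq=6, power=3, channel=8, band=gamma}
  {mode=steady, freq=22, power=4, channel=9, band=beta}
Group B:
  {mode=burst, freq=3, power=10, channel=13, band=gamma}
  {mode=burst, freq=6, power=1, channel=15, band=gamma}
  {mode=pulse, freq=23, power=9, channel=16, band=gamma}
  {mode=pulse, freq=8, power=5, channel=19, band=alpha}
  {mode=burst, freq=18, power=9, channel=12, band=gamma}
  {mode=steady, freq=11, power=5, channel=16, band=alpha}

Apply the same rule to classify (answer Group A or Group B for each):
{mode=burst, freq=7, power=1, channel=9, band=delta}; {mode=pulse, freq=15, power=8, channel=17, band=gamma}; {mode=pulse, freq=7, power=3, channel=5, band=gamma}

Group A, Group B, Group A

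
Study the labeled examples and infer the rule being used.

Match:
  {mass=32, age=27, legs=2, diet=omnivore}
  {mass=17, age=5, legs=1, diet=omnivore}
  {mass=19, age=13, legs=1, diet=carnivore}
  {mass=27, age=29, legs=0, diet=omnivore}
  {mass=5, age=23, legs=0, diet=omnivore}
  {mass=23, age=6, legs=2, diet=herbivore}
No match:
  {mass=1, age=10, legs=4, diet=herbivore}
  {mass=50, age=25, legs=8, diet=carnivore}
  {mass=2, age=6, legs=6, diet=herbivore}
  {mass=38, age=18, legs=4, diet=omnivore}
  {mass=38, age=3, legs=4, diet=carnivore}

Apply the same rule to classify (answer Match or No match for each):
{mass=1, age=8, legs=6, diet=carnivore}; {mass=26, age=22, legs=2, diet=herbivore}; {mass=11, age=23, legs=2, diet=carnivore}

No match, Match, Match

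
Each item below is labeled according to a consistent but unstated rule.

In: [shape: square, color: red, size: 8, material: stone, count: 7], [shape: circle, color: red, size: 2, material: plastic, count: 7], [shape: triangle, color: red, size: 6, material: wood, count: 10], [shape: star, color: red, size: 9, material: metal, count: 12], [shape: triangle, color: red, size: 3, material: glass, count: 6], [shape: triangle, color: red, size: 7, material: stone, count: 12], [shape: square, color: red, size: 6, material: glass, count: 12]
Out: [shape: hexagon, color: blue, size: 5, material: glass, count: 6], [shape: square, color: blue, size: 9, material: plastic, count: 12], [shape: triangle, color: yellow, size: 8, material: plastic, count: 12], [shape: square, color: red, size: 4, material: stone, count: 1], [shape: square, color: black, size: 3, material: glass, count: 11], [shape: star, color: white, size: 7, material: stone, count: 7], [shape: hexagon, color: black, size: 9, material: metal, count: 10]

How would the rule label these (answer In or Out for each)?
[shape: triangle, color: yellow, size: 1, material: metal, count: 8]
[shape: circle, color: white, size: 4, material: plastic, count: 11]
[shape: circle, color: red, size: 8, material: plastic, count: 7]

Out, Out, In

The rule appears to be: color is red AND count ≥ 6.
Out: [shape: triangle, color: yellow, size: 1, material: metal, count: 8], since color is yellow, count = 8. Out: [shape: circle, color: white, size: 4, material: plastic, count: 11], since color is white, count = 11. In: [shape: circle, color: red, size: 8, material: plastic, count: 7], since color is red, count = 7.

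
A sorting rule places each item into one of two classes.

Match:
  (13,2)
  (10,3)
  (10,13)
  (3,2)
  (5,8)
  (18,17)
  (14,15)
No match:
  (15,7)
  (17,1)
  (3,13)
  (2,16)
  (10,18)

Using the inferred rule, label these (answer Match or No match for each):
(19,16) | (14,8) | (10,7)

The pattern is that an item is 'Match' exactly when: sum is odd.
(19,16) → 19+16 = 35 → Match.
(14,8) → 14+8 = 22 → No match.
(10,7) → 10+7 = 17 → Match.

Match, No match, Match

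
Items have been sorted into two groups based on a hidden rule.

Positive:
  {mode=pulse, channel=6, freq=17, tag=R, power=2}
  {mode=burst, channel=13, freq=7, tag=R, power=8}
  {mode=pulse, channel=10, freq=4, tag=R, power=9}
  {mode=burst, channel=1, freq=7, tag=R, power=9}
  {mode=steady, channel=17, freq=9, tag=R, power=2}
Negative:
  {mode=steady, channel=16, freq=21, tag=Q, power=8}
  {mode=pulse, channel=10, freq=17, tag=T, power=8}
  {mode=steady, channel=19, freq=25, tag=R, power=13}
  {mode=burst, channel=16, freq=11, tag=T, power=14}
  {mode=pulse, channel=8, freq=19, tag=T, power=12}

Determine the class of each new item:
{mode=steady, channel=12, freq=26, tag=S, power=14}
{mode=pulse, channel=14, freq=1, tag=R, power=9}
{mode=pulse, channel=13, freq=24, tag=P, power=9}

The rule appears to be: tag is R AND freq ≤ 17.

Negative, Positive, Negative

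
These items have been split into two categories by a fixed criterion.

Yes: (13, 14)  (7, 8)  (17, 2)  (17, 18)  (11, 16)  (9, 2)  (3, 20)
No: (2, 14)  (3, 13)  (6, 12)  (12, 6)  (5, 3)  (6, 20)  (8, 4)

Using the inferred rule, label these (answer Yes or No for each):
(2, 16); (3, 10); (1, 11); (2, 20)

No, Yes, No, No

Every 'Yes' example satisfies: sum is odd. None of the 'No' examples do.
No: (2, 16), since 2+16 = 18. Yes: (3, 10), since 3+10 = 13. No: (1, 11), since 1+11 = 12. No: (2, 20), since 2+20 = 22.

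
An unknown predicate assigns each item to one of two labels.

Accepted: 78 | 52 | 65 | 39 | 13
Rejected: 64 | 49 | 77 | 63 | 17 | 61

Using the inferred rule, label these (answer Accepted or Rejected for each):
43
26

Rejected, Accepted

The classifier is using: multiple of 13.
Rejected: 43, since 43 = 13·3 + 4.
Accepted: 26, since 26 = 13·2.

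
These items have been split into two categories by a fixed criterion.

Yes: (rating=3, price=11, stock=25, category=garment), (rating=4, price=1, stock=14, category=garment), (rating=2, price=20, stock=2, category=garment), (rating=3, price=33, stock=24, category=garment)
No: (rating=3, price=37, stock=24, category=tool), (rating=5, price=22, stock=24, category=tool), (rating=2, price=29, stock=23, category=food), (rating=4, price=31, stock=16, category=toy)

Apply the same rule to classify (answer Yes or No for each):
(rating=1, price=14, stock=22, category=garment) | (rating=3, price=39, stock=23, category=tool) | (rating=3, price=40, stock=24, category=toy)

Yes, No, No

'Yes' ⟺ category is garment.
(rating=1, price=14, stock=22, category=garment): Yes (category is garment). (rating=3, price=39, stock=23, category=tool): No (category is tool). (rating=3, price=40, stock=24, category=toy): No (category is toy).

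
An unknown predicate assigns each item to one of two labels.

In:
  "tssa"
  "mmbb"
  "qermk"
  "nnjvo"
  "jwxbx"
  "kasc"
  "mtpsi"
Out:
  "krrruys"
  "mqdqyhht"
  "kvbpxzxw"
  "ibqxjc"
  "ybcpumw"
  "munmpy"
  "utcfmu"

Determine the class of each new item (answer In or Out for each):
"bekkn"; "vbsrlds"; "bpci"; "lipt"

The rule appears to be: length ≤ 5.
"bekkn": length 5 — matches, so In. "vbsrlds": length 7 — doesn't match, so Out. "bpci": length 4 — matches, so In. "lipt": length 4 — matches, so In.

In, Out, In, In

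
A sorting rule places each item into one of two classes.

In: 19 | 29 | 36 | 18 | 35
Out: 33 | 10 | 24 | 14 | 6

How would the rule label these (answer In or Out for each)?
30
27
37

Out, In, In

One predicate separates the groups cleanly: digit sum ≥ 7.
30 → digit sum 3+0 = 3 → Out. 27 → digit sum 2+7 = 9 → In. 37 → digit sum 3+7 = 10 → In.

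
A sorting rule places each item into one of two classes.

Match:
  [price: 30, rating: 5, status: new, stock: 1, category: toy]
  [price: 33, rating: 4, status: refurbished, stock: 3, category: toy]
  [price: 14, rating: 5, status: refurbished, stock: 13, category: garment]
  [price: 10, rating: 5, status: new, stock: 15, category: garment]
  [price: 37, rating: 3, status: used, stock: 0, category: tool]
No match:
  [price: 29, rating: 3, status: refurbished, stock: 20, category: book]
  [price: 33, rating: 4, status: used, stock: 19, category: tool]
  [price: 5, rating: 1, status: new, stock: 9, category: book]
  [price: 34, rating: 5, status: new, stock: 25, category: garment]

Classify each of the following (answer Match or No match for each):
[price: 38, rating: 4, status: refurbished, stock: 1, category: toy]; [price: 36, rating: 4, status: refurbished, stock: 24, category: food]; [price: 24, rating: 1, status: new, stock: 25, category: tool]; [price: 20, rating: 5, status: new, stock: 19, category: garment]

One predicate separates the groups cleanly: rating ≥ 3 AND stock ≤ 15.
[price: 38, rating: 4, status: refurbished, stock: 1, category: toy] — rating = 4, stock = 1, hence Match. [price: 36, rating: 4, status: refurbished, stock: 24, category: food] — rating = 4, stock = 24, hence No match. [price: 24, rating: 1, status: new, stock: 25, category: tool] — rating = 1, stock = 25, hence No match. [price: 20, rating: 5, status: new, stock: 19, category: garment] — rating = 5, stock = 19, hence No match.

Match, No match, No match, No match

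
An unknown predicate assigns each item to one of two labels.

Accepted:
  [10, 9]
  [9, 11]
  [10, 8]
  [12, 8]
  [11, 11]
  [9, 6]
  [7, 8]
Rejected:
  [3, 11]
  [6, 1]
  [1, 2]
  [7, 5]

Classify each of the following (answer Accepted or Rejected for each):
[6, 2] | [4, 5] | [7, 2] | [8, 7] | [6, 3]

Rejected, Rejected, Rejected, Accepted, Rejected

The rule appears to be: sum ≥ 15.
[6, 2] → 6+2 = 8 → Rejected. [4, 5] → 4+5 = 9 → Rejected. [7, 2] → 7+2 = 9 → Rejected. [8, 7] → 8+7 = 15 → Accepted. [6, 3] → 6+3 = 9 → Rejected.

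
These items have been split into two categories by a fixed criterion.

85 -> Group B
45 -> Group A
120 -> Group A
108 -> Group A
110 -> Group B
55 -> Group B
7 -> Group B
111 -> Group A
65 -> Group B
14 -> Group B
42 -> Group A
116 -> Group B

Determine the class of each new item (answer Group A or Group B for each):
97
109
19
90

Group B, Group B, Group B, Group A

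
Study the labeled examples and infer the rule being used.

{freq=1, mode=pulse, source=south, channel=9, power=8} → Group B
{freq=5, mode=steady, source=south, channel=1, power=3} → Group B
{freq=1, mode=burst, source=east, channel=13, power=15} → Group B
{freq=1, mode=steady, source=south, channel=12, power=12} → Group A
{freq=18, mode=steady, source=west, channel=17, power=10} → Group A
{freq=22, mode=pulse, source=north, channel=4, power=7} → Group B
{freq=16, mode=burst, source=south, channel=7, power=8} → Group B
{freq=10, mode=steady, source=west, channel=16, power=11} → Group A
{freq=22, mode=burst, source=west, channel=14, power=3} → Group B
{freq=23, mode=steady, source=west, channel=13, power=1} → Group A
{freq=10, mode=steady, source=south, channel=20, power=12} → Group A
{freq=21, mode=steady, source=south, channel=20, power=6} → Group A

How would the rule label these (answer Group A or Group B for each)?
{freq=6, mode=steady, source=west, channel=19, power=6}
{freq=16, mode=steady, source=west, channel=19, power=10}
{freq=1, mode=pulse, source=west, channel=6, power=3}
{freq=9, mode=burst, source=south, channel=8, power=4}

Group A, Group A, Group B, Group B

Rule: mode is steady AND channel ≥ 4. This holds for each 'Group A' example and fails for each 'Group B' one.
{freq=6, mode=steady, source=west, channel=19, power=6}: Group A (mode is steady, channel = 19). {freq=16, mode=steady, source=west, channel=19, power=10}: Group A (mode is steady, channel = 19). {freq=1, mode=pulse, source=west, channel=6, power=3}: Group B (mode is pulse, channel = 6). {freq=9, mode=burst, source=south, channel=8, power=4}: Group B (mode is burst, channel = 8).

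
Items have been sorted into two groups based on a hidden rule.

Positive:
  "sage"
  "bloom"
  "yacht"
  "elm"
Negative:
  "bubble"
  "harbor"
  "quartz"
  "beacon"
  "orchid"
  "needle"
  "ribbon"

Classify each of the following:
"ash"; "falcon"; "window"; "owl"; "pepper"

Positive, Negative, Negative, Positive, Negative

The common property of the 'Positive' items is: length ≤ 5. No 'Negative' item has it.
Positive: "ash", since length 3.
Negative: "falcon", since length 6.
Negative: "window", since length 6.
Positive: "owl", since length 3.
Negative: "pepper", since length 6.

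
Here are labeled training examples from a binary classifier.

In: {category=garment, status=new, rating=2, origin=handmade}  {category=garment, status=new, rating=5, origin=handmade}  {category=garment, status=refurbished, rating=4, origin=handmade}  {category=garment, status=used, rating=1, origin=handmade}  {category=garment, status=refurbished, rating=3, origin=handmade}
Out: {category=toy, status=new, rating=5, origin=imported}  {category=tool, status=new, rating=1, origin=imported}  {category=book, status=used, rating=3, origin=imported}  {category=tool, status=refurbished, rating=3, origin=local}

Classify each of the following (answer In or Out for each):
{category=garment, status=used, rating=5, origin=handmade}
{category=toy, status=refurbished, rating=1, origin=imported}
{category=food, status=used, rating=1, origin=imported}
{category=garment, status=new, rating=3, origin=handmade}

In, Out, Out, In

A rule that fits every label: origin is handmade — true of each 'In' example, false of each 'Out' one.
{category=garment, status=used, rating=5, origin=handmade}: origin is handmade, meets the rule → In.
{category=toy, status=refurbished, rating=1, origin=imported}: origin is imported, does not satisfy this → Out.
{category=food, status=used, rating=1, origin=imported}: origin is imported, does not satisfy this → Out.
{category=garment, status=new, rating=3, origin=handmade}: origin is handmade, meets the rule → In.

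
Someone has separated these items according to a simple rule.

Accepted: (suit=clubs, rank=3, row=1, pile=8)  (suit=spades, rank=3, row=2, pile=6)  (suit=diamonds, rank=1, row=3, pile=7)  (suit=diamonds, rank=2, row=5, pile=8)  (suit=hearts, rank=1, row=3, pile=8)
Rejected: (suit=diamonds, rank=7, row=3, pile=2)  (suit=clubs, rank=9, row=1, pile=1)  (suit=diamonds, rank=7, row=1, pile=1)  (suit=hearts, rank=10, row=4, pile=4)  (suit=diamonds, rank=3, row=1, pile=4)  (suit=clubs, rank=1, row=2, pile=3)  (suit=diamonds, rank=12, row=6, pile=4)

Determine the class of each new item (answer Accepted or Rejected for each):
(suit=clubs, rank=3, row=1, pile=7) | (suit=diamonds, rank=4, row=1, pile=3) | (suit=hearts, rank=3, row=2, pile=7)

The rule appears to be: pile ≥ 6.

Accepted, Rejected, Accepted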